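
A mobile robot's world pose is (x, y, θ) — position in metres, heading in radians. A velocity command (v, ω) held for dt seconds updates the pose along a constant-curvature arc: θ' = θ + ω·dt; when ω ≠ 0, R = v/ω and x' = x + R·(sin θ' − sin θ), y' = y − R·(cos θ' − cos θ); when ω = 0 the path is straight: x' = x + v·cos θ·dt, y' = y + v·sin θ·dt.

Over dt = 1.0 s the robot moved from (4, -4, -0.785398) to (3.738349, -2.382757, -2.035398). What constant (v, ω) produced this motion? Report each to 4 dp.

v = -1.7500, ω = -1.2500

Δθ = -2.035398 − -0.785398 = -1.250000
ω = Δθ/dt = -1.250000/1.0 = -1.2500
R = −Δy/(cos θ' − cos θ) = 1.4000
v = R·ω = 1.4000·-1.2500 = -1.7500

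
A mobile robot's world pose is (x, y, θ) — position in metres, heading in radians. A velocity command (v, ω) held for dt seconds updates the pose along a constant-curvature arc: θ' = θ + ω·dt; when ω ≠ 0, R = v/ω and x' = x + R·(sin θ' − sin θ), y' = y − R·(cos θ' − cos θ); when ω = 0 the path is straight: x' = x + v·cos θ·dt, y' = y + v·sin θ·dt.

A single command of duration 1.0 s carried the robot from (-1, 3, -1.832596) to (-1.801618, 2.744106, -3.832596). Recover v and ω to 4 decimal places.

v = 1.0000, ω = -2.0000

Δθ = -3.832596 − -1.832596 = -2.000000
ω = Δθ/dt = -2.000000/1.0 = -2.0000
R = Δx/(sin θ' − sin θ) = -0.5000
v = R·ω = -0.5000·-2.0000 = 1.0000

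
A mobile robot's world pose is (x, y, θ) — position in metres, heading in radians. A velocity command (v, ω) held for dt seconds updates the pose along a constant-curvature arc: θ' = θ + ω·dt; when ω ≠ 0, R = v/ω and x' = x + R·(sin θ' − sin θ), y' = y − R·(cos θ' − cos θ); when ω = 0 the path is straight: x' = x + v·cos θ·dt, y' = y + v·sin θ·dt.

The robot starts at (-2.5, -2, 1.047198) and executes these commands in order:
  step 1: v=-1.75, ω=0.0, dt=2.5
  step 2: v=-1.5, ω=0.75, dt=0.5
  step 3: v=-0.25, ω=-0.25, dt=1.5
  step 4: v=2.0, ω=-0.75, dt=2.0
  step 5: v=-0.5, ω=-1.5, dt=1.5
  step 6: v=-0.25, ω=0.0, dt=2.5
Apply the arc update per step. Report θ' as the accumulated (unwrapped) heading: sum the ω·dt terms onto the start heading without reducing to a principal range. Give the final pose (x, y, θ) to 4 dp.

(-1.0103, -4.9131, -2.7028)

step 1: θ'=1.0472 (straight) → pose (-4.6875, -5.7889, 1.0472)
step 2: θ'=1.4222 (R=-2.0000) → pose (-4.9334, -6.4928, 1.4222)
step 3: θ'=1.0472 (R=1.0000) → pose (-5.0564, -6.8447, 1.0472)
step 4: θ'=-0.4528 (R=-2.6667) → pose (-1.5803, -5.7801, -0.4528)
step 5: θ'=-2.7028 (R=0.3333) → pose (-1.5761, -5.1786, -2.7028)
step 6: θ'=-2.7028 (straight) → pose (-1.0103, -4.9131, -2.7028)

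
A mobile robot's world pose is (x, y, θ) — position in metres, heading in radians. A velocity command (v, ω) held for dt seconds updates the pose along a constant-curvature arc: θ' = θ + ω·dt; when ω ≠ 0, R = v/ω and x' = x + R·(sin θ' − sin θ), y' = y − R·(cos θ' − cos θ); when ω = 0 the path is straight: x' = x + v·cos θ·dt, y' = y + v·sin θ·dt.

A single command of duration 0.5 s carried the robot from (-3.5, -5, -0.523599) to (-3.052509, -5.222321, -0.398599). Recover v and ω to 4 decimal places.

Δθ = -0.398599 − -0.523599 = 0.125000
ω = Δθ/dt = 0.125000/0.5 = 0.2500
R = Δx/(sin θ' − sin θ) = 4.0000
v = R·ω = 4.0000·0.2500 = 1.0000

v = 1.0000, ω = 0.2500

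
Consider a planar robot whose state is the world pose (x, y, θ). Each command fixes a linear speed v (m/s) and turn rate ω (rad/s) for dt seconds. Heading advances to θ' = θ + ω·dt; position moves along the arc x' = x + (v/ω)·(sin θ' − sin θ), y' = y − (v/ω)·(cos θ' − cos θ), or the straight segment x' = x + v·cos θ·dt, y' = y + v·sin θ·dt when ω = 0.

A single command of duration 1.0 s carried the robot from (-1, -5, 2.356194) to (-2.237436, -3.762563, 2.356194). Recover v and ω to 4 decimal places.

Δθ = 2.356194 − 2.356194 = 0.000000
ω = Δθ/dt = 0.000000/1.0 = 0.0000
ω = 0 → v = (Δx·cos θ + Δy·sin θ)/dt = 1.7500

v = 1.7500, ω = 0.0000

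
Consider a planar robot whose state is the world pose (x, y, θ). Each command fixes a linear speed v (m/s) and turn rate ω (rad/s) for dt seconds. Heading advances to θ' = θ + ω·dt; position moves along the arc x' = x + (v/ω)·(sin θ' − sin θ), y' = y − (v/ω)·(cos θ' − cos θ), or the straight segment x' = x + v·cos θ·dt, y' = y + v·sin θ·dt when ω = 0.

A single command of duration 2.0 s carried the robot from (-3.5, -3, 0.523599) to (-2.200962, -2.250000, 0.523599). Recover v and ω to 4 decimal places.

Δθ = 0.523599 − 0.523599 = 0.000000
ω = Δθ/dt = 0.000000/2.0 = 0.0000
ω = 0 → v = (Δx·cos θ + Δy·sin θ)/dt = 0.7500

v = 0.7500, ω = 0.0000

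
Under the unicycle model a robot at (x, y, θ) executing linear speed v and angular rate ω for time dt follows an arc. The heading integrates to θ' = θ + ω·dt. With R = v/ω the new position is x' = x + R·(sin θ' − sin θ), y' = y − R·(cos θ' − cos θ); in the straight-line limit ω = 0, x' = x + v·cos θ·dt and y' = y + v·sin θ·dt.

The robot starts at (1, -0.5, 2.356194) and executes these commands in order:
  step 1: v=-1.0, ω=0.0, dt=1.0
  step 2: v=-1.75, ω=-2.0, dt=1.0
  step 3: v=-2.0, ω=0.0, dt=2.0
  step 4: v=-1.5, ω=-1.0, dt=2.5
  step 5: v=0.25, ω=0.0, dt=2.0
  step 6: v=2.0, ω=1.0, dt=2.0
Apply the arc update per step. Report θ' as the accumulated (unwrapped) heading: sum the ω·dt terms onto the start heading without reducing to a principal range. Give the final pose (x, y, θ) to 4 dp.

(-3.0160, -5.3055, -0.1438)

step 1: θ'=2.3562 (straight) → pose (1.7071, -1.2071, 2.3562)
step 2: θ'=0.3562 (R=0.8750) → pose (1.3935, -2.6459, 0.3562)
step 3: θ'=0.3562 (straight) → pose (-2.3554, -4.0407, 0.3562)
step 4: θ'=-2.1438 (R=1.5000) → pose (-4.1389, -1.8216, -2.1438)
step 5: θ'=-2.1438 (straight) → pose (-4.4100, -2.2418, -2.1438)
step 6: θ'=-0.1438 (R=2.0000) → pose (-3.0160, -5.3055, -0.1438)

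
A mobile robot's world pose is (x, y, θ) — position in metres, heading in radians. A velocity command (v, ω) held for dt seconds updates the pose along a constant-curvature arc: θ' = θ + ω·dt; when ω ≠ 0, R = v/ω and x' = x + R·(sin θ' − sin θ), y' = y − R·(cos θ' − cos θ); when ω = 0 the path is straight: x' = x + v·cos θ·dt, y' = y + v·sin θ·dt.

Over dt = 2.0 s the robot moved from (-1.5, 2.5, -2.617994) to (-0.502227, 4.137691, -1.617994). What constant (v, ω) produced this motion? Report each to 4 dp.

v = -1.0000, ω = 0.5000

Δθ = -1.617994 − -2.617994 = 1.000000
ω = Δθ/dt = 1.000000/2.0 = 0.5000
R = −Δy/(cos θ' − cos θ) = -2.0000
v = R·ω = -2.0000·0.5000 = -1.0000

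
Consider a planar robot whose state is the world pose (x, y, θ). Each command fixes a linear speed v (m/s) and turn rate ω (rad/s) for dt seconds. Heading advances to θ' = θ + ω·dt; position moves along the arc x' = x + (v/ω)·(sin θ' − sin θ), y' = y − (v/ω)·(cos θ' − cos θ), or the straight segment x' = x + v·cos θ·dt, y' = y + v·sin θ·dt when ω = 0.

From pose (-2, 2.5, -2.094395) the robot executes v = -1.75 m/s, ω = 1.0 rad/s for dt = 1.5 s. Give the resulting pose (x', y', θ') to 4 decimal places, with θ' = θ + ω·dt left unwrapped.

(-2.5355, 4.8249, -0.5944)

θ' = -2.0944 + 1.0·1.5 = -0.5944
R = v/ω = -1.75/1.0 = -1.7500
x' = -2 + -1.7500·(sin -0.5944 − sin -2.0944) = -2.5355
y' = 2.5 − -1.7500·(cos -0.5944 − cos -2.0944) = 4.8249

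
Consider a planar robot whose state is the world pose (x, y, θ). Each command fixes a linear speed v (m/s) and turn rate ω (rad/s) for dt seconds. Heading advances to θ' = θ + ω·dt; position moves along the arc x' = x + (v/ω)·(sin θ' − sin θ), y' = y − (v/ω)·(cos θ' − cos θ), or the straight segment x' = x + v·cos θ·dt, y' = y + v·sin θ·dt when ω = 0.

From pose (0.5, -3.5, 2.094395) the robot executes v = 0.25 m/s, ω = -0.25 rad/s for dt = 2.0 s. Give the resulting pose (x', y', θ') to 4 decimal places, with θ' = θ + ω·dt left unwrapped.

(0.3663, -3.0236, 1.5944)

θ' = 2.0944 + -0.25·2.0 = 1.5944
R = v/ω = 0.25/-0.25 = -1.0000
x' = 0.5 + -1.0000·(sin 1.5944 − sin 2.0944) = 0.3663
y' = -3.5 − -1.0000·(cos 1.5944 − cos 2.0944) = -3.0236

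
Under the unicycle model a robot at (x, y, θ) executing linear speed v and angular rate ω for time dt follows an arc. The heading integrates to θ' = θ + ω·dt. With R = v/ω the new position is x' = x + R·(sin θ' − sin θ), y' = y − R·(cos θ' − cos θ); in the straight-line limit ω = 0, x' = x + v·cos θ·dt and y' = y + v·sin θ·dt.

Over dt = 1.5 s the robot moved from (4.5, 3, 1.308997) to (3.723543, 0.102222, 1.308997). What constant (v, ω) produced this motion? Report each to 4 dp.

Δθ = 1.308997 − 1.308997 = 0.000000
ω = Δθ/dt = 0.000000/1.5 = 0.0000
ω = 0 → v = (Δx·cos θ + Δy·sin θ)/dt = -2.0000

v = -2.0000, ω = 0.0000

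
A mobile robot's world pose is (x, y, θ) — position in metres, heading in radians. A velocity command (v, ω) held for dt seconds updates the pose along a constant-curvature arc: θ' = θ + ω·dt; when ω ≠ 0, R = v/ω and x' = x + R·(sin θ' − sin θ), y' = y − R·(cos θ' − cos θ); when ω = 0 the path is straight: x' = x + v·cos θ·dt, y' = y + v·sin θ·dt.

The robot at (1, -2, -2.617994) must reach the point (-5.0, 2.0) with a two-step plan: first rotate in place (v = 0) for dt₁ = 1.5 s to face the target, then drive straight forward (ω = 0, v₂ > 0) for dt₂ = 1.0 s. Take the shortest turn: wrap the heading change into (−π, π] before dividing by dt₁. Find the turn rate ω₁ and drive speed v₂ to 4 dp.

heading to target = atan2(2−-2, -5−1) = 2.5536
Δθ = wrap(2.5536 − -2.6180) = -1.1116; ω₁ = Δθ/dt₁ = -0.7411
distance = √((-5−1)² + (2−-2)²) = 7.2111; v₂ = distance/dt₂ = 7.2111

ω₁ = -0.7411, v₂ = 7.2111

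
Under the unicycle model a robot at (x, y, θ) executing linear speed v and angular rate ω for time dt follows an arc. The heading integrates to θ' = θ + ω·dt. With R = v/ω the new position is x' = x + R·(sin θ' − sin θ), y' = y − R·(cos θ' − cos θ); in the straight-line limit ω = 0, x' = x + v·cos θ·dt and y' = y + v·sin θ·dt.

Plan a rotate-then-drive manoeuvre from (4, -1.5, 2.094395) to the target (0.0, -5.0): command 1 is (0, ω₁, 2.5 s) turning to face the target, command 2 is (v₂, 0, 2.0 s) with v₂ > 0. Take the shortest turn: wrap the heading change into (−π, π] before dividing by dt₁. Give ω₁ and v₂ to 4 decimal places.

ω₁ = 0.7064, v₂ = 2.6575

heading to target = atan2(-5−-1.5, 0−4) = -2.4228
Δθ = wrap(-2.4228 − 2.0944) = 1.7660; ω₁ = Δθ/dt₁ = 0.7064
distance = √((0−4)² + (-5−-1.5)²) = 5.3151; v₂ = distance/dt₂ = 2.6575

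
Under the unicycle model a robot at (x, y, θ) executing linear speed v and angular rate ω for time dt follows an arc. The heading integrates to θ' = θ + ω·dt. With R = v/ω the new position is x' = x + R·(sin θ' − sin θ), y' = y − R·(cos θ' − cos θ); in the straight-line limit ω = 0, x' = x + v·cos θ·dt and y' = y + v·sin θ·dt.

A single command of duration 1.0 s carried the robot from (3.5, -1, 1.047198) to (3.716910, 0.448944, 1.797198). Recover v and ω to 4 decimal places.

Δθ = 1.797198 − 1.047198 = 0.750000
ω = Δθ/dt = 0.750000/1.0 = 0.7500
R = −Δy/(cos θ' − cos θ) = 2.0000
v = R·ω = 2.0000·0.7500 = 1.5000

v = 1.5000, ω = 0.7500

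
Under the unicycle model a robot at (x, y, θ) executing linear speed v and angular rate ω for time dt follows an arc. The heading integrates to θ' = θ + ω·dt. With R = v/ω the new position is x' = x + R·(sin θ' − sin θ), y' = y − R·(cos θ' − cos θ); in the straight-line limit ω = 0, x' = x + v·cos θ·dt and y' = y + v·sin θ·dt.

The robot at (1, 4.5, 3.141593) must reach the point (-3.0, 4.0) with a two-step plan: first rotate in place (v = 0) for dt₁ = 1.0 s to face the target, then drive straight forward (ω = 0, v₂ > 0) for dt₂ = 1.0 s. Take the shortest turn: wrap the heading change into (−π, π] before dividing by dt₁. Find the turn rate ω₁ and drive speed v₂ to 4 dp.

ω₁ = 0.1244, v₂ = 4.0311

heading to target = atan2(4−4.5, -3−1) = -3.0172
Δθ = wrap(-3.0172 − 3.1416) = 0.1244; ω₁ = Δθ/dt₁ = 0.1244
distance = √((-3−1)² + (4−4.5)²) = 4.0311; v₂ = distance/dt₂ = 4.0311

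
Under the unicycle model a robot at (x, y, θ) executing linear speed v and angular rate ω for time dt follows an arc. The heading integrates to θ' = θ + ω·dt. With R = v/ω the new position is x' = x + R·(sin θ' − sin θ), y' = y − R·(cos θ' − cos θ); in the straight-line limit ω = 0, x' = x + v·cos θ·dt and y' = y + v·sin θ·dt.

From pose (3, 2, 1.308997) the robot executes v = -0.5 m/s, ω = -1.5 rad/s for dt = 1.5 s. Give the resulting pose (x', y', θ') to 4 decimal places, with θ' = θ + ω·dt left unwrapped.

θ' = 1.3090 + -1.5·1.5 = -0.9410
R = v/ω = -0.5/-1.5 = 0.3333
x' = 3 + 0.3333·(sin -0.9410 − sin 1.3090) = 2.4086
y' = 2 − 0.3333·(cos -0.9410 − cos 1.3090) = 1.8899

(2.4086, 1.8899, -0.9410)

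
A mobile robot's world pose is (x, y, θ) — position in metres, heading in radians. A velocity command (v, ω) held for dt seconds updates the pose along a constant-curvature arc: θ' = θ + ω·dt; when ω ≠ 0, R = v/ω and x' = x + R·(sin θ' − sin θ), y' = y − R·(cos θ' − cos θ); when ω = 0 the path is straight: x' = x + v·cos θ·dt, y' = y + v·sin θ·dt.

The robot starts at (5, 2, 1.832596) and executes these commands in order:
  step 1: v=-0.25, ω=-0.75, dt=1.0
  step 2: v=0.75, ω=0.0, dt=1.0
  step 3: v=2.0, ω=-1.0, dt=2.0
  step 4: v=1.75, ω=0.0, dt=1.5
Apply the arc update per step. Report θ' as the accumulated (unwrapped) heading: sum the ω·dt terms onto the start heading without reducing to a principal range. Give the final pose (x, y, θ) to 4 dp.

(10.2743, 0.6131, -0.9174)

step 1: θ'=1.0826 (R=0.3333) → pose (4.9724, 1.7574, 1.0826)
step 2: θ'=1.0826 (straight) → pose (5.3242, 2.4198, 1.0826)
step 3: θ'=-0.9174 (R=-2.0000) → pose (8.6786, 2.6975, -0.9174)
step 4: θ'=-0.9174 (straight) → pose (10.2743, 0.6131, -0.9174)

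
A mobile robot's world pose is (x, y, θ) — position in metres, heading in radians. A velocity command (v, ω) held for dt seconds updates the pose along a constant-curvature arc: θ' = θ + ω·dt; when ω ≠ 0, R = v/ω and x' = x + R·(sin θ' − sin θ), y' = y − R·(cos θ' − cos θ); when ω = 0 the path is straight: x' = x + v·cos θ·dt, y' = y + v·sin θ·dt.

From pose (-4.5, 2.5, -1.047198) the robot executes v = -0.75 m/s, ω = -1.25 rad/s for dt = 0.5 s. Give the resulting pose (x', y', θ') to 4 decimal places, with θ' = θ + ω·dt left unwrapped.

(-4.5773, 2.8607, -1.6722)

θ' = -1.0472 + -1.25·0.5 = -1.6722
R = v/ω = -0.75/-1.25 = 0.6000
x' = -4.5 + 0.6000·(sin -1.6722 − sin -1.0472) = -4.5773
y' = 2.5 − 0.6000·(cos -1.6722 − cos -1.0472) = 2.8607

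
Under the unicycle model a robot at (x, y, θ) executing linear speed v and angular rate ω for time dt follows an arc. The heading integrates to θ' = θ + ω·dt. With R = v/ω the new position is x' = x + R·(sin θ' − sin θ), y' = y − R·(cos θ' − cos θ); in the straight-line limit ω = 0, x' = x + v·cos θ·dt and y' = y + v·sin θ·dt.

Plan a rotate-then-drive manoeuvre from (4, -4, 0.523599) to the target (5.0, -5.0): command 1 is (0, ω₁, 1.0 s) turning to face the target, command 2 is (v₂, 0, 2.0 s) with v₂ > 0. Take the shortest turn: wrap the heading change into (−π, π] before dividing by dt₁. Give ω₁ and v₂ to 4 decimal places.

ω₁ = -1.3090, v₂ = 0.7071

heading to target = atan2(-5−-4, 5−4) = -0.7854
Δθ = wrap(-0.7854 − 0.5236) = -1.3090; ω₁ = Δθ/dt₁ = -1.3090
distance = √((5−4)² + (-5−-4)²) = 1.4142; v₂ = distance/dt₂ = 0.7071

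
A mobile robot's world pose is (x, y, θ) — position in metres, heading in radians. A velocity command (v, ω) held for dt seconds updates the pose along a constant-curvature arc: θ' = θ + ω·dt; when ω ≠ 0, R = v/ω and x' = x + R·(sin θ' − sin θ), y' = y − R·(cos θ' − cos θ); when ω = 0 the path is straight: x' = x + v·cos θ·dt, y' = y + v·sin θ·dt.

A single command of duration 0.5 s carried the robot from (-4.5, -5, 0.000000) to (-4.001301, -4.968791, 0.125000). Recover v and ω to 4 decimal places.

Δθ = 0.125000 − 0.000000 = 0.125000
ω = Δθ/dt = 0.125000/0.5 = 0.2500
R = Δx/(sin θ' − sin θ) = 4.0000
v = R·ω = 4.0000·0.2500 = 1.0000

v = 1.0000, ω = 0.2500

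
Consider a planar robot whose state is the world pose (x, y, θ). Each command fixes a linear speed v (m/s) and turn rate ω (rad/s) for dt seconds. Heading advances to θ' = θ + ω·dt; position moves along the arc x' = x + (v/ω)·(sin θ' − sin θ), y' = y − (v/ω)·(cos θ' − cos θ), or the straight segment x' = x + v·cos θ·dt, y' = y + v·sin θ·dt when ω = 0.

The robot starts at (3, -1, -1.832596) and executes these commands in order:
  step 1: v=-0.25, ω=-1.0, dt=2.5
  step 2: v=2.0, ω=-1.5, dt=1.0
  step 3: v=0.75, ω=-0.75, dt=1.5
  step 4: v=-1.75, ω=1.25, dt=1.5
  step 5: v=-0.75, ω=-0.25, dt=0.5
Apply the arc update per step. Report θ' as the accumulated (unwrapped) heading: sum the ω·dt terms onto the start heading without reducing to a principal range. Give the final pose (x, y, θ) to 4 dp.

step 1: θ'=-4.3326 (R=0.2500) → pose (3.4737, -0.9720, -4.3326)
step 2: θ'=-5.8326 (R=-1.3333) → pose (4.1313, 0.7225, -5.8326)
step 3: θ'=-6.9576 (R=-1.0000) → pose (5.1913, 0.6034, -6.9576)
step 4: θ'=-5.0826 (R=-1.4000) → pose (3.0119, 0.0164, -5.0826)
step 5: θ'=-5.2076 (R=3.0000) → pose (2.8547, -0.3238, -5.2076)

(2.8547, -0.3238, -5.2076)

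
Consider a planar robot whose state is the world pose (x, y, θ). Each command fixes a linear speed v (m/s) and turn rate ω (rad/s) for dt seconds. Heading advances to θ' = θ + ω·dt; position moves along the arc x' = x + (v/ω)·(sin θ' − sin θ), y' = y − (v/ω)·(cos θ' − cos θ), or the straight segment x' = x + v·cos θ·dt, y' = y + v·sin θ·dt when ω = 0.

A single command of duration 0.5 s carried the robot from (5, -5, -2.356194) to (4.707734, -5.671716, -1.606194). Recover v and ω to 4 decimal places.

Δθ = -1.606194 − -2.356194 = 0.750000
ω = Δθ/dt = 0.750000/0.5 = 1.5000
R = −Δy/(cos θ' − cos θ) = 1.0000
v = R·ω = 1.0000·1.5000 = 1.5000

v = 1.5000, ω = 1.5000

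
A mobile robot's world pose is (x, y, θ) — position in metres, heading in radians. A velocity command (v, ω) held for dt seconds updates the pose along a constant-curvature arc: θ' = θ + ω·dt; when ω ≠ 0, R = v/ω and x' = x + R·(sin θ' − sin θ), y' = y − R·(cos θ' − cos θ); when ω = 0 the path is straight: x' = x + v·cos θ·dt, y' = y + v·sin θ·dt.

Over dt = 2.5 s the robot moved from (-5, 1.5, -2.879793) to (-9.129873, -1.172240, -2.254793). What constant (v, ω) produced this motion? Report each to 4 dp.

v = 2.0000, ω = 0.2500

Δθ = -2.254793 − -2.879793 = 0.625000
ω = Δθ/dt = 0.625000/2.5 = 0.2500
R = Δx/(sin θ' − sin θ) = 8.0000
v = R·ω = 8.0000·0.2500 = 2.0000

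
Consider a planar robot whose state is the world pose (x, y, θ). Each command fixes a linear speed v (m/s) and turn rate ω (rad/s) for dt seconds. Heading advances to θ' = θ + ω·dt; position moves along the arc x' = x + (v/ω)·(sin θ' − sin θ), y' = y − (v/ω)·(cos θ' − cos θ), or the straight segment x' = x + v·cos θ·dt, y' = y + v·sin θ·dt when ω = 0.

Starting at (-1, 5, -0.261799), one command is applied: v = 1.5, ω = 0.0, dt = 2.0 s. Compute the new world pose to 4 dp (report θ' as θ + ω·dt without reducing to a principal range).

θ' = -0.2618 + 0.0·2.0 = -0.2618
ω = 0 → straight: x' = -1 + 1.5·cos(-0.2618)·2.0 = 1.8978
y' = 5 + 1.5·sin(-0.2618)·2.0 = 4.2235

(1.8978, 4.2235, -0.2618)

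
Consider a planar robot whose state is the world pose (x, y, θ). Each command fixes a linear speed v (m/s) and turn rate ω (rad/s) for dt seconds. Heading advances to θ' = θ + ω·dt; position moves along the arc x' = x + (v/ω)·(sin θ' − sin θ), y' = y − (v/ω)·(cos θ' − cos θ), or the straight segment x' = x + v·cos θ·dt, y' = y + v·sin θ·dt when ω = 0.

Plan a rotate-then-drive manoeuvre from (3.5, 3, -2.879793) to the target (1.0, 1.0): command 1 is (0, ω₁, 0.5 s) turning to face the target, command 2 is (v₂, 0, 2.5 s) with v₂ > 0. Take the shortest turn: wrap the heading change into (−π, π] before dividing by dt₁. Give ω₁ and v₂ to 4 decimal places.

ω₁ = 0.8259, v₂ = 1.2806

heading to target = atan2(1−3, 1−3.5) = -2.4669
Δθ = wrap(-2.4669 − -2.8798) = 0.4129; ω₁ = Δθ/dt₁ = 0.8259
distance = √((1−3.5)² + (1−3)²) = 3.2016; v₂ = distance/dt₂ = 1.2806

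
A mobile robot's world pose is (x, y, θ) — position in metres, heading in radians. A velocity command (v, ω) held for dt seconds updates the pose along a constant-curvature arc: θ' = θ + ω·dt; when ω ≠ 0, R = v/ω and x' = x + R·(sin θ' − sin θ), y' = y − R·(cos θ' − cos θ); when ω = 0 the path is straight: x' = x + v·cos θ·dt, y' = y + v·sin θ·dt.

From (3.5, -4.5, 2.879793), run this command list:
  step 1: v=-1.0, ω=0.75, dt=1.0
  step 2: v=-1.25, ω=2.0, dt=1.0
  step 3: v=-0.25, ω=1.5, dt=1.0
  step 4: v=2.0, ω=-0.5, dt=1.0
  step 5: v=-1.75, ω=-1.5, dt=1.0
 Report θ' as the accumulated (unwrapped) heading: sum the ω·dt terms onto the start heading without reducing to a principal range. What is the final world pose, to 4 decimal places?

step 1: θ'=3.6298 (R=-1.3333) → pose (4.4705, -4.3897, 3.6298)
step 2: θ'=5.6298 (R=-0.6250) → pose (4.5573, -3.3414, 5.6298)
step 3: θ'=7.1298 (R=-0.1667) → pose (4.3311, -3.3633, 7.1298)
step 4: θ'=6.6298 (R=-4.0000) → pose (5.9684, -2.2513, 6.6298)
step 5: θ'=5.1298 (R=1.1667) → pose (4.5056, -1.6270, 5.1298)

(4.5056, -1.6270, 5.1298)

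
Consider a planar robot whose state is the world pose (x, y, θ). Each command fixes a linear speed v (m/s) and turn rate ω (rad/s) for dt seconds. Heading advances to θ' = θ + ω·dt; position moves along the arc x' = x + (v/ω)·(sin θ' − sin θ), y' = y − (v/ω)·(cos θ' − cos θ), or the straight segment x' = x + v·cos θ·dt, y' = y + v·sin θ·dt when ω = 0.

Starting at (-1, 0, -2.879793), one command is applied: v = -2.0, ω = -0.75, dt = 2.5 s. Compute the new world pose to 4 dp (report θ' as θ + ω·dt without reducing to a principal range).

θ' = -2.8798 + -0.75·2.5 = -4.7548
R = v/ω = -2.0/-0.75 = 2.6667
x' = -1 + 2.6667·(sin -4.7548 − sin -2.8798) = 2.3545
y' = 0 − 2.6667·(cos -4.7548 − cos -2.8798) = -2.6888

(2.3545, -2.6888, -4.7548)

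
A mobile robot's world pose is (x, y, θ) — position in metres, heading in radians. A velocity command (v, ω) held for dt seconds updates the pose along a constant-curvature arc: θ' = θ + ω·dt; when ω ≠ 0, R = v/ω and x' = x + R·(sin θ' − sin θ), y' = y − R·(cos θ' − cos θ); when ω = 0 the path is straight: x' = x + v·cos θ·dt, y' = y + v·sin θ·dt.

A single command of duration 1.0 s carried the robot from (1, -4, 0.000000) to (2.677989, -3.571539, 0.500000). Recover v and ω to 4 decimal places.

v = 1.7500, ω = 0.5000

Δθ = 0.500000 − 0.000000 = 0.500000
ω = Δθ/dt = 0.500000/1.0 = 0.5000
R = Δx/(sin θ' − sin θ) = 3.5000
v = R·ω = 3.5000·0.5000 = 1.7500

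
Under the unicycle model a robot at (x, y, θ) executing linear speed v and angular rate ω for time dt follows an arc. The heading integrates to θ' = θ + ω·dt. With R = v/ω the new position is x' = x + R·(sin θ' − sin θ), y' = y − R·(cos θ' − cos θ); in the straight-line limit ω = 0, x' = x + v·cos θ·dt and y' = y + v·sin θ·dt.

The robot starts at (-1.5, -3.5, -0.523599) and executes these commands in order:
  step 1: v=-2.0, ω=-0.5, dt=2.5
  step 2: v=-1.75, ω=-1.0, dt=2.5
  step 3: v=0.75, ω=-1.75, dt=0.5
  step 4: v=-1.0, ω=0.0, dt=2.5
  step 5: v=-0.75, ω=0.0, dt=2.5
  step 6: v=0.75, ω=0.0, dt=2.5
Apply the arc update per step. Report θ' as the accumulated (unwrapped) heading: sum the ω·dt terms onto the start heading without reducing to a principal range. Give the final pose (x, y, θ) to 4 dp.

(-1.1764, -0.7420, -5.1486)

step 1: θ'=-1.7736 (R=4.0000) → pose (-3.4180, 0.7698, -1.7736)
step 2: θ'=-4.2736 (R=1.7500) → pose (-0.1197, 1.1608, -4.2736)
step 3: θ'=-5.1486 (R=-0.4286) → pose (-0.1201, 1.5239, -5.1486)
step 4: θ'=-5.1486 (straight) → pose (-1.1764, -0.7420, -5.1486)
step 5: θ'=-5.1486 (straight) → pose (-1.9686, -2.4414, -5.1486)
step 6: θ'=-5.1486 (straight) → pose (-1.1764, -0.7420, -5.1486)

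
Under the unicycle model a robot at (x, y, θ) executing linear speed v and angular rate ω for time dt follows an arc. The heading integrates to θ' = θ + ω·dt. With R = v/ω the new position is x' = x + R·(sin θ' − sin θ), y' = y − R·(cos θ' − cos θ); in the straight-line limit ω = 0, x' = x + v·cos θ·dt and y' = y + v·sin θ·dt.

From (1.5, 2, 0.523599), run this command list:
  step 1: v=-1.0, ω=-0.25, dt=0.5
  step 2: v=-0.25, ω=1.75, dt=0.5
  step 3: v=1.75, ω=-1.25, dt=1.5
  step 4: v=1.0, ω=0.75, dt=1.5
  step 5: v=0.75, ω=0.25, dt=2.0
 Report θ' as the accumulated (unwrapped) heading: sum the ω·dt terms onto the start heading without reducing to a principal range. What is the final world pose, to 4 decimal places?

(5.5851, 3.4141, 1.0236)

step 1: θ'=0.3986 (R=4.0000) → pose (1.0525, 1.7777, 0.3986)
step 2: θ'=1.2736 (R=-0.1429) → pose (0.9714, 1.6879, 1.2736)
step 3: θ'=-0.6014 (R=-1.4000) → pose (3.1021, 2.4322, -0.6014)
step 4: θ'=0.5236 (R=1.3333) → pose (4.5232, 2.3769, 0.5236)
step 5: θ'=1.0236 (R=3.0000) → pose (5.5851, 3.4141, 1.0236)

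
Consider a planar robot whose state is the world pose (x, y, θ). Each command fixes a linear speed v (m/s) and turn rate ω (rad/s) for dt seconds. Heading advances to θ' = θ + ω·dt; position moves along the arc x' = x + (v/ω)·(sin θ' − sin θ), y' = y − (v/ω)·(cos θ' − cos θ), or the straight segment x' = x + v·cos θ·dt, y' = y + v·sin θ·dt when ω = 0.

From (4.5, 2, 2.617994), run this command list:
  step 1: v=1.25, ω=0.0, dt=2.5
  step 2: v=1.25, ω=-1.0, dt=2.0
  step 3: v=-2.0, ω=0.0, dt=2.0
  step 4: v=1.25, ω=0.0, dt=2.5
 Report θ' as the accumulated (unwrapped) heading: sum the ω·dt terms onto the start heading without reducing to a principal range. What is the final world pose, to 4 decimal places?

(0.9813, 5.1569, 0.6180)

step 1: θ'=2.6180 (straight) → pose (1.7937, 3.5625, 2.6180)
step 2: θ'=0.6180 (R=-1.2500) → pose (1.6944, 5.6638, 0.6180)
step 3: θ'=0.6180 (straight) → pose (-1.5658, 3.3462, 0.6180)
step 4: θ'=0.6180 (straight) → pose (0.9813, 5.1569, 0.6180)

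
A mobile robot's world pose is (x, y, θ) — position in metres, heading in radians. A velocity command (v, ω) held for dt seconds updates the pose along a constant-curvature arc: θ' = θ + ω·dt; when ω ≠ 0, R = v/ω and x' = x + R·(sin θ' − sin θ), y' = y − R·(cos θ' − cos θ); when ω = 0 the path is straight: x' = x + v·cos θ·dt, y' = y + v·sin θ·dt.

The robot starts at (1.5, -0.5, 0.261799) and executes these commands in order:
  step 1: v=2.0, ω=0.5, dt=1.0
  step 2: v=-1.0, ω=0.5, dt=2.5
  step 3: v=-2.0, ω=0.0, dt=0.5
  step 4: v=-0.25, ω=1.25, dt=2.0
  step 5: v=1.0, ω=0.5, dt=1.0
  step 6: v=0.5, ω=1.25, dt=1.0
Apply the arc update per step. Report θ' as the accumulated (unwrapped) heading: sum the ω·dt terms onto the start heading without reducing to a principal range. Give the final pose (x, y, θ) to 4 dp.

step 1: θ'=0.7618 (R=4.0000) → pose (3.2256, 0.4693, 0.7618)
step 2: θ'=2.0118 (R=-2.0000) → pose (2.7974, -1.8316, 2.0118)
step 3: θ'=2.0118 (straight) → pose (3.2243, -2.7359, 2.0118)
step 4: θ'=4.5118 (R=-0.2000) → pose (3.6011, -2.6904, 4.5118)
step 5: θ'=5.0118 (R=2.0000) → pose (3.6500, -3.6788, 5.0118)
step 6: θ'=6.2618 (R=0.4000) → pose (4.0237, -3.9607, 6.2618)

(4.0237, -3.9607, 6.2618)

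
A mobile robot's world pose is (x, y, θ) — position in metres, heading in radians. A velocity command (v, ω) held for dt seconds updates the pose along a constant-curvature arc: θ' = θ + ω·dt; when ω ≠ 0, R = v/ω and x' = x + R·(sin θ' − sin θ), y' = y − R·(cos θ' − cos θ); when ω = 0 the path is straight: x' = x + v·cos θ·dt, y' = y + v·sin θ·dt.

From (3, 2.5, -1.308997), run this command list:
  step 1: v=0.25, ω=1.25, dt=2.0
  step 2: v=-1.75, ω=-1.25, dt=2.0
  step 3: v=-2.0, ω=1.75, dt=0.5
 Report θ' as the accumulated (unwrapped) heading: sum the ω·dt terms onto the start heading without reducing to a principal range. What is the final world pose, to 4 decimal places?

(0.1031, 3.3754, -0.4340)

step 1: θ'=1.1910 (R=0.2000) → pose (3.3789, 2.4776, 1.1910)
step 2: θ'=-1.3090 (R=1.4000) → pose (0.7264, 2.6343, -1.3090)
step 3: θ'=-0.4340 (R=-1.1429) → pose (0.1031, 3.3754, -0.4340)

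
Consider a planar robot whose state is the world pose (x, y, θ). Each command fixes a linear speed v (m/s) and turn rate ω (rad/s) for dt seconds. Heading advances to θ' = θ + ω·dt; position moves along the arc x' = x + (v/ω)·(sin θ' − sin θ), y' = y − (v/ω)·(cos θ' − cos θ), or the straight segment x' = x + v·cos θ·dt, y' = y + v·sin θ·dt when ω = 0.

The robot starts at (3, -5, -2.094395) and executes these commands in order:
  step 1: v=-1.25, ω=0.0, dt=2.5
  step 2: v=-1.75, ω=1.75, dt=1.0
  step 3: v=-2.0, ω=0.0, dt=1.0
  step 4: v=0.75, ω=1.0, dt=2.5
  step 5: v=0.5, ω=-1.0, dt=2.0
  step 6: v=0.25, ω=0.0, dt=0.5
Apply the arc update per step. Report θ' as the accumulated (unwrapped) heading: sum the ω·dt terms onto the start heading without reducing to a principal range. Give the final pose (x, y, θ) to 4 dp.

step 1: θ'=-2.0944 (straight) → pose (4.5625, -2.2937, -2.0944)
step 2: θ'=-0.3444 (R=-1.0000) → pose (4.0341, -0.8524, -0.3444)
step 3: θ'=-0.3444 (straight) → pose (2.1515, -0.1771, -0.3444)
step 4: θ'=2.1556 (R=0.7500) → pose (3.0301, 0.9429, 2.1556)
step 5: θ'=0.1556 (R=-0.5000) → pose (3.3695, 1.7128, 0.1556)
step 6: θ'=0.1556 (straight) → pose (3.4930, 1.7322, 0.1556)

(3.4930, 1.7322, 0.1556)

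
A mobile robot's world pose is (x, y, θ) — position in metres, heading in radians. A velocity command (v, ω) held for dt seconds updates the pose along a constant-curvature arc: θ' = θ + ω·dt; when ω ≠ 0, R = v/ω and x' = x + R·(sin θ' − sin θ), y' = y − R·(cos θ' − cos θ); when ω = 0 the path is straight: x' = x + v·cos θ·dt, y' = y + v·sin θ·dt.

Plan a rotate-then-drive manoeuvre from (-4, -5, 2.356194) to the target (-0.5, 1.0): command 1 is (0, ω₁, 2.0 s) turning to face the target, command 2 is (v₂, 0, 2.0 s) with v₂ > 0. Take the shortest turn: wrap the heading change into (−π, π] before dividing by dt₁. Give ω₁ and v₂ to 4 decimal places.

ω₁ = -0.6567, v₂ = 3.4731

heading to target = atan2(1−-5, -0.5−-4) = 1.0427
Δθ = wrap(1.0427 − 2.3562) = -1.3135; ω₁ = Δθ/dt₁ = -0.6567
distance = √((-0.5−-4)² + (1−-5)²) = 6.9462; v₂ = distance/dt₂ = 3.4731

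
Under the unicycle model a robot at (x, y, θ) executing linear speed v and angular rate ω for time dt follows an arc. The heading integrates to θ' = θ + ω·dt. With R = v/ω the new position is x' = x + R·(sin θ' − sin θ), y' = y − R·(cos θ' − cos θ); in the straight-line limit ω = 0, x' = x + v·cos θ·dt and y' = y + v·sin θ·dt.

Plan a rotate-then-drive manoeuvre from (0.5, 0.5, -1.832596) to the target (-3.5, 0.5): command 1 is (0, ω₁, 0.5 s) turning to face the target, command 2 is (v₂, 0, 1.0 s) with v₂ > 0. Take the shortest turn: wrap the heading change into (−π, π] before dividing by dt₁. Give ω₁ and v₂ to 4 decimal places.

ω₁ = -2.6180, v₂ = 4.0000

heading to target = atan2(0.5−0.5, -3.5−0.5) = 3.1416
Δθ = wrap(3.1416 − -1.8326) = -1.3090; ω₁ = Δθ/dt₁ = -2.6180
distance = √((-3.5−0.5)² + (0.5−0.5)²) = 4.0000; v₂ = distance/dt₂ = 4.0000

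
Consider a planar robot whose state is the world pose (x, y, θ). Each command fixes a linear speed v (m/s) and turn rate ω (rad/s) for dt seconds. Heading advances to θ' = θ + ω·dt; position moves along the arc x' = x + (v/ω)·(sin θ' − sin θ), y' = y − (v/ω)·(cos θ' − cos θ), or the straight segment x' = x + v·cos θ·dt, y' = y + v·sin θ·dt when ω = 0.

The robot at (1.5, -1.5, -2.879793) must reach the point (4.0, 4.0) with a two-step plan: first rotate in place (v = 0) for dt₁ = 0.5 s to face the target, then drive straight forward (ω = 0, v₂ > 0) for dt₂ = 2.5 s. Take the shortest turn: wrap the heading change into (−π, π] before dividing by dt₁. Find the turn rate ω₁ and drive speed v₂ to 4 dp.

ω₁ = -4.5184, v₂ = 2.4166

heading to target = atan2(4−-1.5, 4−1.5) = 1.1442
Δθ = wrap(1.1442 − -2.8798) = -2.2592; ω₁ = Δθ/dt₁ = -4.5184
distance = √((4−1.5)² + (4−-1.5)²) = 6.0415; v₂ = distance/dt₂ = 2.4166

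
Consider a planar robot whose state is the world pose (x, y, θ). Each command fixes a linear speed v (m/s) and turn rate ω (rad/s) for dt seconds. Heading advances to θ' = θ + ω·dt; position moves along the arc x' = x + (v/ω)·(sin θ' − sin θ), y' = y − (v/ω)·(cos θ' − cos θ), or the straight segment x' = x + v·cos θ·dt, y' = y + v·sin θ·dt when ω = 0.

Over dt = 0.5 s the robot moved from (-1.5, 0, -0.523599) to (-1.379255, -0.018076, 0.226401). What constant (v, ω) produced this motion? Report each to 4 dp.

v = 0.2500, ω = 1.5000

Δθ = 0.226401 − -0.523599 = 0.750000
ω = Δθ/dt = 0.750000/0.5 = 1.5000
R = Δx/(sin θ' − sin θ) = 0.1667
v = R·ω = 0.1667·1.5000 = 0.2500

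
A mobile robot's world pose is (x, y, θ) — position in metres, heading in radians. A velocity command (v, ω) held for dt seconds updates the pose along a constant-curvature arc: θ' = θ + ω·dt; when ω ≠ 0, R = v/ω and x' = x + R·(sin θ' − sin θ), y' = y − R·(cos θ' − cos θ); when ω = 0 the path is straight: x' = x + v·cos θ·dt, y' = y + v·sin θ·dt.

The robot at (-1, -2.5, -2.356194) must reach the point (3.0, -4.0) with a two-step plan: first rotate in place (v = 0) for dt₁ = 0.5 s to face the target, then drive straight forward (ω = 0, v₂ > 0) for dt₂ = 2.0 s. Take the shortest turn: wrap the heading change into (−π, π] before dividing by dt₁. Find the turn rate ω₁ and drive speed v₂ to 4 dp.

ω₁ = 3.9948, v₂ = 2.1360

heading to target = atan2(-4−-2.5, 3−-1) = -0.3588
Δθ = wrap(-0.3588 − -2.3562) = 1.9974; ω₁ = Δθ/dt₁ = 3.9948
distance = √((3−-1)² + (-4−-2.5)²) = 4.2720; v₂ = distance/dt₂ = 2.1360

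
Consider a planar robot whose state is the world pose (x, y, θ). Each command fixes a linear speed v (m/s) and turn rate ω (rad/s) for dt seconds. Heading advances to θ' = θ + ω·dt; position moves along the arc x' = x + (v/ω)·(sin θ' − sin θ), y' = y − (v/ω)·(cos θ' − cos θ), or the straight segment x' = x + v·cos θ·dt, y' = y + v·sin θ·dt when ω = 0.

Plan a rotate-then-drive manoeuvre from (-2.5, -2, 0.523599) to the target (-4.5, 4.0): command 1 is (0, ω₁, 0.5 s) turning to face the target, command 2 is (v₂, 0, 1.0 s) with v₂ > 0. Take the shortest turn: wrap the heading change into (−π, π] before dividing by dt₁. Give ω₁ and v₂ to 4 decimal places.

ω₁ = 2.7379, v₂ = 6.3246

heading to target = atan2(4−-2, -4.5−-2.5) = 1.8925
Δθ = wrap(1.8925 − 0.5236) = 1.3689; ω₁ = Δθ/dt₁ = 2.7379
distance = √((-4.5−-2.5)² + (4−-2)²) = 6.3246; v₂ = distance/dt₂ = 6.3246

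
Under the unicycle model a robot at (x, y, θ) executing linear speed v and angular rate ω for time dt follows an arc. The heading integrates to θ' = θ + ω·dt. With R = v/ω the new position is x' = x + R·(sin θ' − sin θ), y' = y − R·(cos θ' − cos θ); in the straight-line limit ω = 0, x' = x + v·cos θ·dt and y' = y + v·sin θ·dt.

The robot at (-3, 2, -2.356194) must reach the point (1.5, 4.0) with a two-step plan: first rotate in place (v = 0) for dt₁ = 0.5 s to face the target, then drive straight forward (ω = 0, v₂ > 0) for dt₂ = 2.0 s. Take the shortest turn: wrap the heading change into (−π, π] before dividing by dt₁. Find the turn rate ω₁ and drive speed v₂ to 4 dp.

heading to target = atan2(4−2, 1.5−-3) = 0.4182
Δθ = wrap(0.4182 − -2.3562) = 2.7744; ω₁ = Δθ/dt₁ = 5.5488
distance = √((1.5−-3)² + (4−2)²) = 4.9244; v₂ = distance/dt₂ = 2.4622

ω₁ = 5.5488, v₂ = 2.4622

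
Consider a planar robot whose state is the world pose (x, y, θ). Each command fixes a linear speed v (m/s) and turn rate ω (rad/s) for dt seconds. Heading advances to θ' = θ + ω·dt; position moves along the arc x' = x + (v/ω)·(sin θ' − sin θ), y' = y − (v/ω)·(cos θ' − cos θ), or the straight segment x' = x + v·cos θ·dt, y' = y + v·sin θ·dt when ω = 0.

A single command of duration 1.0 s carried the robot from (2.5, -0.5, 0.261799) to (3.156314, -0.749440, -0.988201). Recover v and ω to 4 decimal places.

v = 0.7500, ω = -1.2500

Δθ = -0.988201 − 0.261799 = -1.250000
ω = Δθ/dt = -1.250000/1.0 = -1.2500
R = Δx/(sin θ' − sin θ) = -0.6000
v = R·ω = -0.6000·-1.2500 = 0.7500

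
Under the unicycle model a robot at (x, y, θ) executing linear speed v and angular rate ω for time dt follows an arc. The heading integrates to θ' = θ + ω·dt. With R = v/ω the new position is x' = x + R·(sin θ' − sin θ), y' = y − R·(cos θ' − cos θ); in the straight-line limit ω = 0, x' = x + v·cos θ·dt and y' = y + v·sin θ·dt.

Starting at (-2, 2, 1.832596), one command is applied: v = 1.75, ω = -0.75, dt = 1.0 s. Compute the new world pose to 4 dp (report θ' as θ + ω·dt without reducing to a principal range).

(-1.8069, 3.6983, 1.0826)

θ' = 1.8326 + -0.75·1.0 = 1.0826
R = v/ω = 1.75/-0.75 = -2.3333
x' = -2 + -2.3333·(sin 1.0826 − sin 1.8326) = -1.8069
y' = 2 − -2.3333·(cos 1.0826 − cos 1.8326) = 3.6983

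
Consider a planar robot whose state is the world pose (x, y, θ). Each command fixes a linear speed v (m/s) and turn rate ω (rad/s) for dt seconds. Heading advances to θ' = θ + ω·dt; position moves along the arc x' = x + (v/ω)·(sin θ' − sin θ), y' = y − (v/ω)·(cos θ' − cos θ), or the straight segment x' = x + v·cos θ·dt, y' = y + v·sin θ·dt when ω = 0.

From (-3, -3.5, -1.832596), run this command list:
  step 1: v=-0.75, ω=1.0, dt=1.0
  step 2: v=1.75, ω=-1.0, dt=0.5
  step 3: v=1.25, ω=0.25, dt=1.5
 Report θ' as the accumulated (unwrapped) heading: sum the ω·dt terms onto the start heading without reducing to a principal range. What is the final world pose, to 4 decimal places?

step 1: θ'=-0.8326 (R=-0.7500) → pose (-3.1697, -2.8012, -0.8326)
step 2: θ'=-1.3326 (R=-1.7500) → pose (-2.7635, -3.5659, -1.3326)
step 3: θ'=-0.9576 (R=5.0000) → pose (-1.9938, -5.2636, -0.9576)

(-1.9938, -5.2636, -0.9576)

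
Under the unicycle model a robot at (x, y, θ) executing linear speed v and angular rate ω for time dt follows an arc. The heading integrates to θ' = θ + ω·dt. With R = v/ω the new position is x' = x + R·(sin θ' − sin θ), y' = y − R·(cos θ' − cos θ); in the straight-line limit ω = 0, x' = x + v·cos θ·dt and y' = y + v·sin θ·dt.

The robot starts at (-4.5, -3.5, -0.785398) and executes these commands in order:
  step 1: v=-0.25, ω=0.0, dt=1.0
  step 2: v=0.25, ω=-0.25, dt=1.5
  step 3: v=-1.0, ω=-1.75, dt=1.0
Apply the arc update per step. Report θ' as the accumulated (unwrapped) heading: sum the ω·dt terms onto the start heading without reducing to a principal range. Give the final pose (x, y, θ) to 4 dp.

step 1: θ'=-0.7854 (straight) → pose (-4.6768, -3.3232, -0.7854)
step 2: θ'=-1.1604 (R=-1.0000) → pose (-4.4669, -3.6314, -1.1604)
step 3: θ'=-2.9104 (R=0.5714) → pose (-4.0739, -2.8471, -2.9104)

(-4.0739, -2.8471, -2.9104)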